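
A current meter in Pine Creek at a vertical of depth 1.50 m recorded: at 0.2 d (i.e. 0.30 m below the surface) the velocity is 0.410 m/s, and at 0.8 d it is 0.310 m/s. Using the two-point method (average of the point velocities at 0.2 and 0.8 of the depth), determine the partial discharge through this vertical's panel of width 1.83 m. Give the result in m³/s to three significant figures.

0.988 m³/s

v̄ = (0.410 + 0.310) / 2 = 0.3600 m/s
q = v̄ × d × w = 0.3600 × 1.50 × 1.83 = 0.9882 m³/s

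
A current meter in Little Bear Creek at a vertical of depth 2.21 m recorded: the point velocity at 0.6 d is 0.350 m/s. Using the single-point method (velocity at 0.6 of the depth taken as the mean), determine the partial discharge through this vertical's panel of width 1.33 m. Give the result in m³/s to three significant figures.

1.03 m³/s

v̄ = v₀.₆ = 0.350 m/s
q = v̄ × d × w = 0.3500 × 2.21 × 1.33 = 1.029 m³/s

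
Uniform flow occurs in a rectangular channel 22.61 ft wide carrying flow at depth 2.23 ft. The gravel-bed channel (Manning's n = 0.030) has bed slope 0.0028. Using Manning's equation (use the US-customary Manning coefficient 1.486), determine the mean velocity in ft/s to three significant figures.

3.97 ft/s

A = b·y = 22.61 × 2.23 = 50.42 ft²
P = b + 2y = 22.61 + 2×2.23 = 27.07 ft
R = A/P = 50.42/27.07 = 1.863 ft
Q = (1.486/n)·A·R^(2/3)·S^(1/2) = (1.486/0.030) × 50.42 × 1.863^(2/3) × 0.0028^(1/2) = 200.1 ft³/s
V = Q/A = 200.1/50.42 = 3.968 ft/s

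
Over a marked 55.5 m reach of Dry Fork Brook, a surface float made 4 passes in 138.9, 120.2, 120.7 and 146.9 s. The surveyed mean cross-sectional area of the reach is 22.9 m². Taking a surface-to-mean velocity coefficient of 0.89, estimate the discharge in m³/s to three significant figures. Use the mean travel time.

t̄ = (138.9 + 120.2 + 120.7 + 146.9) / 4 = 131.675 s
v_surface = L / t̄ = 55.5 / 131.675 = 0.4215 m/s
v_mean = 0.89 × 0.4215 = 0.3751 m/s
Q = A × v_mean = 22.9 × 0.3751 = 8.590 m³/s

8.59 m³/s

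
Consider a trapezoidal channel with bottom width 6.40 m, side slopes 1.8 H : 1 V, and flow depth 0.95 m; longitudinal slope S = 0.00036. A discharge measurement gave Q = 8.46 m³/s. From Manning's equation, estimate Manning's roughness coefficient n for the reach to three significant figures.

0.0142

A = (b + z·y)·y = (6.40 + 1.8×0.95)×0.95 = 7.705 m²
P = b + 2y√(1+z²) = 6.40 + 2×0.95×√(1+1.8²) = 10.31 m
R = A/P = 7.705/10.31 = 0.7471 m
n = (1/Q)·A·R^(2/3)·S^(1/2) = (1/8.46) × 7.705 × 0.8234 × 0.01897 = 0.01423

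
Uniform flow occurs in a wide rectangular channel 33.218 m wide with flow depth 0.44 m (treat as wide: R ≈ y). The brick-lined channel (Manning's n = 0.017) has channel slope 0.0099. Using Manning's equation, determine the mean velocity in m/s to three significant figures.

3.39 m/s

A = b·y = 33.218 × 0.44 = 14.62 m²
Wide channel: R ≈ y = 0.44 m
Q = (1/n)·A·R^(2/3)·S^(1/2) = (1/0.017) × 14.62 × 0.4400^(2/3) × 0.0099^(1/2) = 49.49 m³/s
V = Q/A = 49.49/14.62 = 3.386 m/s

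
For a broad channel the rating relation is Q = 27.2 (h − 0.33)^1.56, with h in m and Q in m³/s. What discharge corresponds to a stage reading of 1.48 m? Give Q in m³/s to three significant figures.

Q = 27.2 × (1.48 − 0.33)^1.56 = 27.2 × 1.15^1.56 = 33.83 m³/s

33.8 m³/s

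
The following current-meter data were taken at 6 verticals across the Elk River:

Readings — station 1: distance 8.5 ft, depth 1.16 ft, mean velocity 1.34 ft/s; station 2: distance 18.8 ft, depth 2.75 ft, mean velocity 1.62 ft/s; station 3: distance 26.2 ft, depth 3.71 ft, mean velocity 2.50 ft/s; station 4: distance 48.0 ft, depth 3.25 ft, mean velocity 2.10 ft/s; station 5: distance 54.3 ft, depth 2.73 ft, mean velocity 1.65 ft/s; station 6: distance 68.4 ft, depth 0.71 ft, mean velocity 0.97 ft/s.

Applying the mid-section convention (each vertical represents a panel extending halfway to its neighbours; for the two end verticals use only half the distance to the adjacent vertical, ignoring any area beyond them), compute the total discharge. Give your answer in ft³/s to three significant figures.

w_1 = (18.8 − 8.5)/2 = 5.15 ft; q_1 = 1.34 × 1.16 × 5.15 = 8.005 ft³/s
w_2 = (26.2 − 8.5)/2 = 8.85 ft; q_2 = 1.62 × 2.75 × 8.85 = 39.43 ft³/s
w_3 = (48.0 − 18.8)/2 = 14.6 ft; q_3 = 2.50 × 3.71 × 14.6 = 135.4 ft³/s
w_4 = (54.3 − 26.2)/2 = 14.05 ft; q_4 = 2.10 × 3.25 × 14.05 = 95.89 ft³/s
w_5 = (68.4 − 48.0)/2 = 10.2 ft; q_5 = 1.65 × 2.73 × 10.2 = 45.95 ft³/s
w_6 = (68.4 − 54.3)/2 = 7.05 ft; q_6 = 0.97 × 0.71 × 7.05 = 4.855 ft³/s
Q = Σ qᵢ = 329.5 ft³/s

330 ft³/s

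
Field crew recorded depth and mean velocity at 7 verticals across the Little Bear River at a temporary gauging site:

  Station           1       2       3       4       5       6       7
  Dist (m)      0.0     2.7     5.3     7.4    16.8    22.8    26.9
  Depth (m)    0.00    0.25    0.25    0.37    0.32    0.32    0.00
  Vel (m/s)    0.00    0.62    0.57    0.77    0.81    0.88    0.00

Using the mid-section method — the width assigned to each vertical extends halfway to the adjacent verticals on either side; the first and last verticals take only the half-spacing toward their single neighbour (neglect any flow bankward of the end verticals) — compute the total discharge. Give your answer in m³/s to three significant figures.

5.80 m³/s

w_2 = (5.3 − 0.0)/2 = 2.65 m; q_2 = 0.62 × 0.25 × 2.65 = 0.4108 m³/s
w_3 = (7.4 − 2.7)/2 = 2.35 m; q_3 = 0.57 × 0.25 × 2.35 = 0.3349 m³/s
w_4 = (16.8 − 5.3)/2 = 5.75 m; q_4 = 0.77 × 0.37 × 5.75 = 1.638 m³/s
w_5 = (22.8 − 7.4)/2 = 7.7 m; q_5 = 0.81 × 0.32 × 7.7 = 1.996 m³/s
w_6 = (26.9 − 16.8)/2 = 5.05 m; q_6 = 0.88 × 0.32 × 5.05 = 1.422 m³/s
Stations 1, 7 contribute zero (depth or velocity is 0).
Q = Σ qᵢ = 5.802 m³/s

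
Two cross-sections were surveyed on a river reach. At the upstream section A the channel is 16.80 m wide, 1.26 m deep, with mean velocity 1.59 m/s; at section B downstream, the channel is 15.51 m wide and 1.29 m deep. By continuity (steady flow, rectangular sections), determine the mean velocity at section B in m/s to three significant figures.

1.68 m/s

Q = A₁V₁ = (16.80×1.26) × 1.59 = 33.66 m³/s
A₂ = 15.51 × 1.29 = 20.01 m²
V₂ = Q/A₂ = 33.66/20.01 = 1.682 m/s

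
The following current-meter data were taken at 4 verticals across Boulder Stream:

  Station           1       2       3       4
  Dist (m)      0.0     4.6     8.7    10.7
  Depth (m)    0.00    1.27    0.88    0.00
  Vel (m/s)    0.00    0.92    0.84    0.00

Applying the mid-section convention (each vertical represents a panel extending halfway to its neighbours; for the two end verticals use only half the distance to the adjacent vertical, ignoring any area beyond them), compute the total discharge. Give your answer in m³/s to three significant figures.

7.34 m³/s

w_2 = (8.7 − 0.0)/2 = 4.35 m; q_2 = 0.92 × 1.27 × 4.35 = 5.083 m³/s
w_3 = (10.7 − 4.6)/2 = 3.05 m; q_3 = 0.84 × 0.88 × 3.05 = 2.255 m³/s
Stations 1, 4 contribute zero (depth or velocity is 0).
Q = Σ qᵢ = 7.337 m³/s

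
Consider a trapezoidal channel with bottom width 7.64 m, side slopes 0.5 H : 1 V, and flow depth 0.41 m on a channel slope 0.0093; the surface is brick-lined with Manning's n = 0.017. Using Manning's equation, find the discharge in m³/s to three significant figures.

9.50 m³/s

A = (b + z·y)·y = (7.64 + 0.5×0.41)×0.41 = 3.216 m²
P = b + 2y√(1+z²) = 7.64 + 2×0.41×√(1+0.5²) = 8.557 m
R = A/P = 3.216/8.557 = 0.3759 m
Q = (1/n)·A·R^(2/3)·S^(1/2) = (1/0.017) × 3.216 × 0.3759^(2/3) × 0.0093^(1/2) = 9.503 m³/s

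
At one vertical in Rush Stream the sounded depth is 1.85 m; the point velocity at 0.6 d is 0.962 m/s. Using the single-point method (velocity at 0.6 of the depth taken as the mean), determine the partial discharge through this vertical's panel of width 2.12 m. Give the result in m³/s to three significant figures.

v̄ = v₀.₆ = 0.962 m/s
q = v̄ × d × w = 0.9620 × 1.85 × 2.12 = 3.773 m³/s

3.77 m³/s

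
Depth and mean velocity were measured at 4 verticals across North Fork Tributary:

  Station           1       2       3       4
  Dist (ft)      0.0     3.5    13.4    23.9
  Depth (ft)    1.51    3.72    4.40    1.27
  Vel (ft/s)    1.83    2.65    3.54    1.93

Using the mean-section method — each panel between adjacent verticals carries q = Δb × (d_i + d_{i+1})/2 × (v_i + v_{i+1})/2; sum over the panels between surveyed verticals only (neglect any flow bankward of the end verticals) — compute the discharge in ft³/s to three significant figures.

226 ft³/s

Panel 1-2: Δb = 3.5 ft, d̄ = (1.51+3.72)/2 = 2.615, v̄ = (1.83+2.65)/2 = 2.24 → q = 3.5×2.615×2.24 = 20.50 ft³/s
Panel 2-3: Δb = 9.9 ft, d̄ = (3.72+4.40)/2 = 4.06, v̄ = (2.65+3.54)/2 = 3.095 → q = 9.9×4.06×3.095 = 124.4 ft³/s
Panel 3-4: Δb = 10.5 ft, d̄ = (4.40+1.27)/2 = 2.835, v̄ = (3.54+1.93)/2 = 2.735 → q = 10.5×2.835×2.735 = 81.41 ft³/s
Q = Σ q = 226.3 ft³/s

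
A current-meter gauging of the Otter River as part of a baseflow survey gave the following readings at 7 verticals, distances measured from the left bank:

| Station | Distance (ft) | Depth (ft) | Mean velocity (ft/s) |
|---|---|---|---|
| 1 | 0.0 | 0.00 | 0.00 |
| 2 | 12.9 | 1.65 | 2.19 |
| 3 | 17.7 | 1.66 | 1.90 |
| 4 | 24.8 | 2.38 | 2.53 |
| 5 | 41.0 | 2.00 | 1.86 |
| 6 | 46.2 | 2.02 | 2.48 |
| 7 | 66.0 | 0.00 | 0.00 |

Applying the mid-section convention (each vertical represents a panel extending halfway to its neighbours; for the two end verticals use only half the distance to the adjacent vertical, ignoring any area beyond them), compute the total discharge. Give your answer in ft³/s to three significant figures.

w_2 = (17.7 − 0.0)/2 = 8.85 ft; q_2 = 2.19 × 1.65 × 8.85 = 31.98 ft³/s
w_3 = (24.8 − 12.9)/2 = 5.95 ft; q_3 = 1.90 × 1.66 × 5.95 = 18.77 ft³/s
w_4 = (41.0 − 17.7)/2 = 11.65 ft; q_4 = 2.53 × 2.38 × 11.65 = 70.15 ft³/s
w_5 = (46.2 − 24.8)/2 = 10.7 ft; q_5 = 1.86 × 2.00 × 10.7 = 39.80 ft³/s
w_6 = (66.0 − 41.0)/2 = 12.5 ft; q_6 = 2.48 × 2.02 × 12.5 = 62.62 ft³/s
Stations 1, 7 contribute zero (depth or velocity is 0).
Q = Σ qᵢ = 223.3 ft³/s

223 ft³/s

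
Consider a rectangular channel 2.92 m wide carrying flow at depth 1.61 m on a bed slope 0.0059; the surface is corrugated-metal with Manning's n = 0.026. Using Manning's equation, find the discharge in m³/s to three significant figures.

11.6 m³/s

A = b·y = 2.92 × 1.61 = 4.701 m²
P = b + 2y = 2.92 + 2×1.61 = 6.140 m
R = A/P = 4.701/6.140 = 0.7657 m
Q = (1/n)·A·R^(2/3)·S^(1/2) = (1/0.026) × 4.701 × 0.7657^(2/3) × 0.0059^(1/2) = 11.62 m³/s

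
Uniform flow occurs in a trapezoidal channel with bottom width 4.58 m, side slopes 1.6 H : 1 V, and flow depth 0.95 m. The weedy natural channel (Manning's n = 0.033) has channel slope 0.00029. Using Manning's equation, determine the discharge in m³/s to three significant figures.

2.38 m³/s

A = (b + z·y)·y = (4.58 + 1.6×0.95)×0.95 = 5.795 m²
P = b + 2y√(1+z²) = 4.58 + 2×0.95×√(1+1.6²) = 8.165 m
R = A/P = 5.795/8.165 = 0.7097 m
Q = (1/n)·A·R^(2/3)·S^(1/2) = (1/0.033) × 5.795 × 0.7097^(2/3) × 0.00029^(1/2) = 2.379 m³/s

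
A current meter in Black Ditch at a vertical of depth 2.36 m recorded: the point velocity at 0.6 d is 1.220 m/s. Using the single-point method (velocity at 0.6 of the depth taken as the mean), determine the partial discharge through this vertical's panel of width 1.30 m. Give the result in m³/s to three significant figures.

v̄ = v₀.₆ = 1.220 m/s
q = v̄ × d × w = 1.220 × 2.36 × 1.30 = 3.743 m³/s

3.74 m³/s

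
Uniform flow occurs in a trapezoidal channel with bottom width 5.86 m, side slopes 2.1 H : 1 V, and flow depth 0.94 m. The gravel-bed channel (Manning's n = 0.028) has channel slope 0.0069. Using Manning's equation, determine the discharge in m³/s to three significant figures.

A = (b + z·y)·y = (5.86 + 2.1×0.94)×0.94 = 7.364 m²
P = b + 2y√(1+z²) = 5.86 + 2×0.94×√(1+2.1²) = 10.23 m
R = A/P = 7.364/10.23 = 0.7196 m
Q = (1/n)·A·R^(2/3)·S^(1/2) = (1/0.028) × 7.364 × 0.7196^(2/3) × 0.0069^(1/2) = 17.54 m³/s

17.5 m³/s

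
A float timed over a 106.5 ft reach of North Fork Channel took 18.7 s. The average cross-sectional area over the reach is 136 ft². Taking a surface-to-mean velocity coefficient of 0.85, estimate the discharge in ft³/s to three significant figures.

v_surface = L / t̄ = 106.5 / 18.7 = 5.695 ft/s
v_mean = 0.85 × 5.695 = 4.841 ft/s
Q = A × v_mean = 136 × 4.841 = 658.4 ft³/s

658 ft³/s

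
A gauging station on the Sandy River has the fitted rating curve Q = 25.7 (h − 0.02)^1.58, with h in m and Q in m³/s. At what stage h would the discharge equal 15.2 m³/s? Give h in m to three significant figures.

h − h₀ = (Q/C)^(1/b) = (15.2/25.7)^(1/1.58) = 0.7172 m
h = 0.02 + 0.7172 = 0.7372 m

0.737 m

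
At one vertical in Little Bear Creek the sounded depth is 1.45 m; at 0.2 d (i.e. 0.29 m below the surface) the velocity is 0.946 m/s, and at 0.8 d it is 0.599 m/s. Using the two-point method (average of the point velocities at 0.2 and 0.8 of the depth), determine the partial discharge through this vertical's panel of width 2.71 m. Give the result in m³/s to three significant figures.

3.04 m³/s

v̄ = (0.946 + 0.599) / 2 = 0.7725 m/s
q = v̄ × d × w = 0.7725 × 1.45 × 2.71 = 3.036 m³/s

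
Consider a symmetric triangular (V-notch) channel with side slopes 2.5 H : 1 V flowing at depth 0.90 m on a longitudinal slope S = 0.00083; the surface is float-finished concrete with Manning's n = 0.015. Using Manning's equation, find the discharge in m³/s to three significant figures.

2.17 m³/s

A = z·y² = 2.5×0.90² = 2.025 m²
P = 2y√(1+z²) = 2×0.90×√(1+2.5²) = 4.847 m
R = A/P = 2.025/4.847 = 0.4178 m
Q = (1/n)·A·R^(2/3)·S^(1/2) = (1/0.015) × 2.025 × 0.4178^(2/3) × 0.00083^(1/2) = 2.174 m³/s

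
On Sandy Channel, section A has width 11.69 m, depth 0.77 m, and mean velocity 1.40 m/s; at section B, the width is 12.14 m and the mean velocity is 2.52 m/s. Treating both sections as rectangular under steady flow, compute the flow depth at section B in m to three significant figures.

Q = A₁V₁ = (11.69×0.77) × 1.40 = 12.60 m³/s
d₂ = Q/(b₂ V₂) = 12.60/(12.14×2.52) = 0.4119 m

0.412 m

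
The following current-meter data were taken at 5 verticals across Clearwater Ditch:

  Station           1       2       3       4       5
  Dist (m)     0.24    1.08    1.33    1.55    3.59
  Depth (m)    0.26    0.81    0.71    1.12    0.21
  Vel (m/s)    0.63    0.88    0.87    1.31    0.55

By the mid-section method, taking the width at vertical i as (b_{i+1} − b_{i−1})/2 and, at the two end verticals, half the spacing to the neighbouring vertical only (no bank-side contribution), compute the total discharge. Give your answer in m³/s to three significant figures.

2.38 m³/s

w_1 = (1.08 − 0.24)/2 = 0.42 m; q_1 = 0.63 × 0.26 × 0.42 = 0.06880 m³/s
w_2 = (1.33 − 0.24)/2 = 0.545 m; q_2 = 0.88 × 0.81 × 0.545 = 0.3885 m³/s
w_3 = (1.55 − 1.08)/2 = 0.235 m; q_3 = 0.87 × 0.71 × 0.235 = 0.1452 m³/s
w_4 = (3.59 − 1.33)/2 = 1.13 m; q_4 = 1.31 × 1.12 × 1.13 = 1.658 m³/s
w_5 = (3.59 − 1.55)/2 = 1.02 m; q_5 = 0.55 × 0.21 × 1.02 = 0.1178 m³/s
Q = Σ qᵢ = 2.378 m³/s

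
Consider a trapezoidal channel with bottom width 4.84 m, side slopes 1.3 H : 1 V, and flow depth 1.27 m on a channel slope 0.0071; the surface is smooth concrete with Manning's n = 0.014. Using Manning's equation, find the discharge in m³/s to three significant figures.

A = (b + z·y)·y = (4.84 + 1.3×1.27)×1.27 = 8.244 m²
P = b + 2y√(1+z²) = 4.84 + 2×1.27×√(1+1.3²) = 9.006 m
R = A/P = 8.244/9.006 = 0.9154 m
Q = (1/n)·A·R^(2/3)·S^(1/2) = (1/0.014) × 8.244 × 0.9154^(2/3) × 0.0071^(1/2) = 46.77 m³/s

46.8 m³/s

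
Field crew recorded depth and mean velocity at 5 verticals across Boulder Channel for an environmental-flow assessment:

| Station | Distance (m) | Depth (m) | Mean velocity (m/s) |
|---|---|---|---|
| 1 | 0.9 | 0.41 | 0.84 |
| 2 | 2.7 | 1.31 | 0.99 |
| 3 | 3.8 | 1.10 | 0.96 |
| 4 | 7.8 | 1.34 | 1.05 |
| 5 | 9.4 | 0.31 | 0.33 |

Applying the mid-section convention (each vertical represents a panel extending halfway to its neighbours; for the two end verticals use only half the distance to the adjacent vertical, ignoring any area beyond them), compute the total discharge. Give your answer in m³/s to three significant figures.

w_1 = (2.7 − 0.9)/2 = 0.9 m; q_1 = 0.84 × 0.41 × 0.9 = 0.3100 m³/s
w_2 = (3.8 − 0.9)/2 = 1.45 m; q_2 = 0.99 × 1.31 × 1.45 = 1.881 m³/s
w_3 = (7.8 − 2.7)/2 = 2.55 m; q_3 = 0.96 × 1.10 × 2.55 = 2.693 m³/s
w_4 = (9.4 − 3.8)/2 = 2.8 m; q_4 = 1.05 × 1.34 × 2.8 = 3.940 m³/s
w_5 = (9.4 − 7.8)/2 = 0.8 m; q_5 = 0.33 × 0.31 × 0.8 = 0.08184 m³/s
Q = Σ qᵢ = 8.905 m³/s

8.90 m³/s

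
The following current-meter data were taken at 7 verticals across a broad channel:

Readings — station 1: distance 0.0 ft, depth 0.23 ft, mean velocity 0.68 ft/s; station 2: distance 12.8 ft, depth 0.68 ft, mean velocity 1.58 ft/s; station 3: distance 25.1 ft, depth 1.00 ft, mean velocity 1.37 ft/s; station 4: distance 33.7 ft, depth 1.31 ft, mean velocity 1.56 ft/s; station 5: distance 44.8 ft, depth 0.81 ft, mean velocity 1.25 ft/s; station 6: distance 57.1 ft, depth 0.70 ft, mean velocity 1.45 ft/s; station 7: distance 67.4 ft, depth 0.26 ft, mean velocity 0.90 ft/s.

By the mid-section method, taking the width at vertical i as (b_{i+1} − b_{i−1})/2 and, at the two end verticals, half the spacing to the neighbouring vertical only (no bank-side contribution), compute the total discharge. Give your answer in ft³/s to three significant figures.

w_1 = (12.8 − 0.0)/2 = 6.4 ft; q_1 = 0.68 × 0.23 × 6.4 = 1.001 ft³/s
w_2 = (25.1 − 0.0)/2 = 12.55 ft; q_2 = 1.58 × 0.68 × 12.55 = 13.48 ft³/s
w_3 = (33.7 − 12.8)/2 = 10.45 ft; q_3 = 1.37 × 1.00 × 10.45 = 14.32 ft³/s
w_4 = (44.8 − 25.1)/2 = 9.85 ft; q_4 = 1.56 × 1.31 × 9.85 = 20.13 ft³/s
w_5 = (57.1 − 33.7)/2 = 11.7 ft; q_5 = 1.25 × 0.81 × 11.7 = 11.85 ft³/s
w_6 = (67.4 − 44.8)/2 = 11.3 ft; q_6 = 1.45 × 0.70 × 11.3 = 11.47 ft³/s
w_7 = (67.4 − 57.1)/2 = 5.15 ft; q_7 = 0.90 × 0.26 × 5.15 = 1.205 ft³/s
Q = Σ qᵢ = 73.45 ft³/s

73.5 ft³/s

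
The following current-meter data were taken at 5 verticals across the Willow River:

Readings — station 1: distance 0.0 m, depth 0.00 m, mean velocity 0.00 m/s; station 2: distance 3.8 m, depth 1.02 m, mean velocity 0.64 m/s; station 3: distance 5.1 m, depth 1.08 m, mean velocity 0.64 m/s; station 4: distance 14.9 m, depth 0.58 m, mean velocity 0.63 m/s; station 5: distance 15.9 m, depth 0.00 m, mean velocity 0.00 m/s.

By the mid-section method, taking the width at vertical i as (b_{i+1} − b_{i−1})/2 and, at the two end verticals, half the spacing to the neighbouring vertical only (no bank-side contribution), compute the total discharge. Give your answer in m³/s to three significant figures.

w_2 = (5.1 − 0.0)/2 = 2.55 m; q_2 = 0.64 × 1.02 × 2.55 = 1.665 m³/s
w_3 = (14.9 − 3.8)/2 = 5.55 m; q_3 = 0.64 × 1.08 × 5.55 = 3.836 m³/s
w_4 = (15.9 − 5.1)/2 = 5.4 m; q_4 = 0.63 × 0.58 × 5.4 = 1.973 m³/s
Stations 1, 5 contribute zero (depth or velocity is 0).
Q = Σ qᵢ = 7.474 m³/s

7.47 m³/s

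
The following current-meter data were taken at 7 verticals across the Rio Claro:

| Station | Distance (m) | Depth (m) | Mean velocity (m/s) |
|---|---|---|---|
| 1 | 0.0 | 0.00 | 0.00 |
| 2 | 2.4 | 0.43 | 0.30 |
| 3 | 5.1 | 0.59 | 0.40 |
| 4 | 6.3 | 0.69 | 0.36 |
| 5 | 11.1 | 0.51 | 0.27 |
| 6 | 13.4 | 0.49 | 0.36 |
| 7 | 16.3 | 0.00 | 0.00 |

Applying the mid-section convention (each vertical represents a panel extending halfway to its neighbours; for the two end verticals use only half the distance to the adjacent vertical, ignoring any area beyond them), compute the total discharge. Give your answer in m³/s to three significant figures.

2.48 m³/s

w_2 = (5.1 − 0.0)/2 = 2.55 m; q_2 = 0.30 × 0.43 × 2.55 = 0.3290 m³/s
w_3 = (6.3 − 2.4)/2 = 1.95 m; q_3 = 0.40 × 0.59 × 1.95 = 0.4602 m³/s
w_4 = (11.1 − 5.1)/2 = 3 m; q_4 = 0.36 × 0.69 × 3 = 0.7452 m³/s
w_5 = (13.4 − 6.3)/2 = 3.55 m; q_5 = 0.27 × 0.51 × 3.55 = 0.4888 m³/s
w_6 = (16.3 − 11.1)/2 = 2.6 m; q_6 = 0.36 × 0.49 × 2.6 = 0.4586 m³/s
Stations 1, 7 contribute zero (depth or velocity is 0).
Q = Σ qᵢ = 2.482 m³/s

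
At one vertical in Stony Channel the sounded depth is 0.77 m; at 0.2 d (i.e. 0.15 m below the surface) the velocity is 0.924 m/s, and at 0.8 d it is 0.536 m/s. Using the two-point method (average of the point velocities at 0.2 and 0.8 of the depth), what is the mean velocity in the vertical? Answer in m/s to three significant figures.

0.730 m/s

v̄ = (0.924 + 0.536) / 2 = 0.7300 m/s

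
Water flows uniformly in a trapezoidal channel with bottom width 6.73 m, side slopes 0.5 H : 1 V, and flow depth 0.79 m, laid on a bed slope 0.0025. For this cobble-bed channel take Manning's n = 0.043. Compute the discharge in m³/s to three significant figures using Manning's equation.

A = (b + z·y)·y = (6.73 + 0.5×0.79)×0.79 = 5.629 m²
P = b + 2y√(1+z²) = 6.73 + 2×0.79×√(1+0.5²) = 8.496 m
R = A/P = 5.629/8.496 = 0.6625 m
Q = (1/n)·A·R^(2/3)·S^(1/2) = (1/0.043) × 5.629 × 0.6625^(2/3) × 0.0025^(1/2) = 4.974 m³/s

4.97 m³/s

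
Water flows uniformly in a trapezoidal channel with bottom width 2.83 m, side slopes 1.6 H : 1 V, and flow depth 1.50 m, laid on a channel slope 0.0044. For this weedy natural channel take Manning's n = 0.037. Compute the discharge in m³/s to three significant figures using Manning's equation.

A = (b + z·y)·y = (2.83 + 1.6×1.50)×1.50 = 7.845 m²
P = b + 2y√(1+z²) = 2.83 + 2×1.50×√(1+1.6²) = 8.490 m
R = A/P = 7.845/8.490 = 0.9240 m
Q = (1/n)·A·R^(2/3)·S^(1/2) = (1/0.037) × 7.845 × 0.9240^(2/3) × 0.0044^(1/2) = 13.34 m³/s

13.3 m³/s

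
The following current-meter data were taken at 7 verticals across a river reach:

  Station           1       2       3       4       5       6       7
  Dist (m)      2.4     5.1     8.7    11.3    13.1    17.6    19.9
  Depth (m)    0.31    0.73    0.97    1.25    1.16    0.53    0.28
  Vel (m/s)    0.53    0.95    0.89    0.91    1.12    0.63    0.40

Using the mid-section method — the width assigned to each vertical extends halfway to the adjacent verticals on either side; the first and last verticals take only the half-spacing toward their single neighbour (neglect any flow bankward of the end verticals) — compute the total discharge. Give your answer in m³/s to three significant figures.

w_1 = (5.1 − 2.4)/2 = 1.35 m; q_1 = 0.53 × 0.31 × 1.35 = 0.2218 m³/s
w_2 = (8.7 − 2.4)/2 = 3.15 m; q_2 = 0.95 × 0.73 × 3.15 = 2.185 m³/s
w_3 = (11.3 − 5.1)/2 = 3.1 m; q_3 = 0.89 × 0.97 × 3.1 = 2.676 m³/s
w_4 = (13.1 − 8.7)/2 = 2.2 m; q_4 = 0.91 × 1.25 × 2.2 = 2.503 m³/s
w_5 = (17.6 − 11.3)/2 = 3.15 m; q_5 = 1.12 × 1.16 × 3.15 = 4.092 m³/s
w_6 = (19.9 − 13.1)/2 = 3.4 m; q_6 = 0.63 × 0.53 × 3.4 = 1.135 m³/s
w_7 = (19.9 − 17.6)/2 = 1.15 m; q_7 = 0.40 × 0.28 × 1.15 = 0.1288 m³/s
Q = Σ qᵢ = 12.94 m³/s

12.9 m³/s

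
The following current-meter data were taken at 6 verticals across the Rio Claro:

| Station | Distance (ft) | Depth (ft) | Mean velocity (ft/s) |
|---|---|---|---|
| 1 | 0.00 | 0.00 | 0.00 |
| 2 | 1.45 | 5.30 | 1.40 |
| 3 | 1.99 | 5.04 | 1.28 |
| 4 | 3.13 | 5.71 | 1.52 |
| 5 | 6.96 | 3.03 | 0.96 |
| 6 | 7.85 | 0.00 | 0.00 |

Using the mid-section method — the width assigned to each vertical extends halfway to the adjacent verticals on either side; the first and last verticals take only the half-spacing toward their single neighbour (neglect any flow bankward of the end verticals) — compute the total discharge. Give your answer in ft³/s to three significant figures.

41.2 ft³/s

w_2 = (1.99 − 0.00)/2 = 0.995 ft; q_2 = 1.40 × 5.30 × 0.995 = 7.383 ft³/s
w_3 = (3.13 − 1.45)/2 = 0.84 ft; q_3 = 1.28 × 5.04 × 0.84 = 5.419 ft³/s
w_4 = (6.96 − 1.99)/2 = 2.485 ft; q_4 = 1.52 × 5.71 × 2.485 = 21.57 ft³/s
w_5 = (7.85 − 3.13)/2 = 2.36 ft; q_5 = 0.96 × 3.03 × 2.36 = 6.865 ft³/s
Stations 1, 6 contribute zero (depth or velocity is 0).
Q = Σ qᵢ = 41.23 ft³/s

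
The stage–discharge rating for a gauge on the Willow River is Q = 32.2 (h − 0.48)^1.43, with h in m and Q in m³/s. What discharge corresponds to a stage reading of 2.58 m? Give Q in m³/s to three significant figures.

Q = 32.2 × (2.58 − 0.48)^1.43 = 32.2 × 2.1^1.43 = 93.03 m³/s

93.0 m³/s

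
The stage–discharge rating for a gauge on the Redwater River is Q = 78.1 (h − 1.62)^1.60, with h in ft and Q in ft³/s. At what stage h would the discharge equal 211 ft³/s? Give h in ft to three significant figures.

h − h₀ = (Q/C)^(1/b) = (211/78.1)^(1/1.60) = 1.861 ft
h = 1.62 + 1.861 = 3.481 ft

3.48 ft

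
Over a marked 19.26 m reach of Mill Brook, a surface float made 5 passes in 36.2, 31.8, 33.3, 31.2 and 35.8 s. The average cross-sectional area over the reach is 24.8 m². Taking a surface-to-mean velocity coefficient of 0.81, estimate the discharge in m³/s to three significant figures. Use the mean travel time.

11.5 m³/s

t̄ = (36.2 + 31.8 + 33.3 + 31.2 + 35.8) / 5 = 33.66 s
v_surface = L / t̄ = 19.26 / 33.66 = 0.5722 m/s
v_mean = 0.81 × 0.5722 = 0.4635 m/s
Q = A × v_mean = 24.8 × 0.4635 = 11.49 m³/s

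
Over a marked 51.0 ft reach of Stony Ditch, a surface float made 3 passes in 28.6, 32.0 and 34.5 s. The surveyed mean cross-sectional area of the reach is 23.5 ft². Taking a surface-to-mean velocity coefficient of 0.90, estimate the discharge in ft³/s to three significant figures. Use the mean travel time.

t̄ = (28.6 + 32.0 + 34.5) / 3 = 31.7 s
v_surface = L / t̄ = 51.0 / 31.7 = 1.609 ft/s
v_mean = 0.90 × 1.609 = 1.448 ft/s
Q = A × v_mean = 23.5 × 1.448 = 34.03 ft³/s

34.0 ft³/s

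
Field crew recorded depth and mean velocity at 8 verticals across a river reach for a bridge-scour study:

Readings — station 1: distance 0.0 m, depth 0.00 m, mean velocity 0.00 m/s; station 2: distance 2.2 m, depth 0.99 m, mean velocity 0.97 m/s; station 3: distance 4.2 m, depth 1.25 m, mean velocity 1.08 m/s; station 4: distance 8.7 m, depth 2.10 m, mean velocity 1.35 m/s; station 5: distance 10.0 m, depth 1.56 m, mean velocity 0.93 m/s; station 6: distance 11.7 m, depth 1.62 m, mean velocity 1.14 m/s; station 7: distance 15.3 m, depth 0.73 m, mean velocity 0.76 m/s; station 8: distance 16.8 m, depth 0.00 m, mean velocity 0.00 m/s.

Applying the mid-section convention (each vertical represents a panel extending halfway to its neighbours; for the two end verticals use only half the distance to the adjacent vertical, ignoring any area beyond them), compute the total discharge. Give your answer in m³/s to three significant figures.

23.1 m³/s

w_2 = (4.2 − 0.0)/2 = 2.1 m; q_2 = 0.97 × 0.99 × 2.1 = 2.017 m³/s
w_3 = (8.7 − 2.2)/2 = 3.25 m; q_3 = 1.08 × 1.25 × 3.25 = 4.388 m³/s
w_4 = (10.0 − 4.2)/2 = 2.9 m; q_4 = 1.35 × 2.10 × 2.9 = 8.222 m³/s
w_5 = (11.7 − 8.7)/2 = 1.5 m; q_5 = 0.93 × 1.56 × 1.5 = 2.176 m³/s
w_6 = (15.3 − 10.0)/2 = 2.65 m; q_6 = 1.14 × 1.62 × 2.65 = 4.894 m³/s
w_7 = (16.8 − 11.7)/2 = 2.55 m; q_7 = 0.76 × 0.73 × 2.55 = 1.415 m³/s
Stations 1, 8 contribute zero (depth or velocity is 0).
Q = Σ qᵢ = 23.11 m³/s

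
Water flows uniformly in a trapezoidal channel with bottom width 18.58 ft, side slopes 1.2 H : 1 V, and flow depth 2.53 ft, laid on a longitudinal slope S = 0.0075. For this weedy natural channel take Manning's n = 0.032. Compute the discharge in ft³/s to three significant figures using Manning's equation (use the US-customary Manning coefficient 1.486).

A = (b + z·y)·y = (18.58 + 1.2×2.53)×2.53 = 54.69 ft²
P = b + 2y√(1+z²) = 18.58 + 2×2.53×√(1+1.2²) = 26.48 ft
R = A/P = 54.69/26.48 = 2.065 ft
Q = (1.486/n)·A·R^(2/3)·S^(1/2) = (1.486/0.032) × 54.69 × 2.065^(2/3) × 0.0075^(1/2) = 356.6 ft³/s

357 ft³/s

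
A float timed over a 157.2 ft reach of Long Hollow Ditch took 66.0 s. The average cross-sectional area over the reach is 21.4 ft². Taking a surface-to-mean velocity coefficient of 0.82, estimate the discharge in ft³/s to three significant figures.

41.8 ft³/s

v_surface = L / t̄ = 157.2 / 66 = 2.382 ft/s
v_mean = 0.82 × 2.382 = 1.953 ft/s
Q = A × v_mean = 21.4 × 1.953 = 41.80 ft³/s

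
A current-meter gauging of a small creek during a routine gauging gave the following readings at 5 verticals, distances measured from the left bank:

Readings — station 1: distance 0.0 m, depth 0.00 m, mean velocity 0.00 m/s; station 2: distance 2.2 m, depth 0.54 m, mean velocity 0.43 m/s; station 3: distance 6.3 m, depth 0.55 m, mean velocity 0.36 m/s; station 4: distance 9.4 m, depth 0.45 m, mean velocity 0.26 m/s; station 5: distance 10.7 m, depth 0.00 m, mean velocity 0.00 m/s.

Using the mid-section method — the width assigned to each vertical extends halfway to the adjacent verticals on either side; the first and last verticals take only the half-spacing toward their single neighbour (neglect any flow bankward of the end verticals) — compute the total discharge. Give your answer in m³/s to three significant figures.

1.70 m³/s

w_2 = (6.3 − 0.0)/2 = 3.15 m; q_2 = 0.43 × 0.54 × 3.15 = 0.7314 m³/s
w_3 = (9.4 − 2.2)/2 = 3.6 m; q_3 = 0.36 × 0.55 × 3.6 = 0.7128 m³/s
w_4 = (10.7 − 6.3)/2 = 2.2 m; q_4 = 0.26 × 0.45 × 2.2 = 0.2574 m³/s
Stations 1, 5 contribute zero (depth or velocity is 0).
Q = Σ qᵢ = 1.702 m³/s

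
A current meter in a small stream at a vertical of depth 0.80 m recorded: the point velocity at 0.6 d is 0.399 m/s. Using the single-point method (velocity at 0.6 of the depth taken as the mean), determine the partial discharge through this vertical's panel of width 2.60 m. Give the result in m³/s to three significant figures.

v̄ = v₀.₆ = 0.399 m/s
q = v̄ × d × w = 0.3990 × 0.80 × 2.60 = 0.8299 m³/s

0.830 m³/s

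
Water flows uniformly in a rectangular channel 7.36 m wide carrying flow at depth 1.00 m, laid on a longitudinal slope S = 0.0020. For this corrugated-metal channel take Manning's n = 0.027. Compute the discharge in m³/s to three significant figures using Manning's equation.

A = b·y = 7.36 × 1.00 = 7.360 m²
P = b + 2y = 7.36 + 2×1.00 = 9.360 m
R = A/P = 7.360/9.360 = 0.7863 m
Q = (1/n)·A·R^(2/3)·S^(1/2) = (1/0.027) × 7.360 × 0.7863^(2/3) × 0.0020^(1/2) = 10.39 m³/s

10.4 m³/s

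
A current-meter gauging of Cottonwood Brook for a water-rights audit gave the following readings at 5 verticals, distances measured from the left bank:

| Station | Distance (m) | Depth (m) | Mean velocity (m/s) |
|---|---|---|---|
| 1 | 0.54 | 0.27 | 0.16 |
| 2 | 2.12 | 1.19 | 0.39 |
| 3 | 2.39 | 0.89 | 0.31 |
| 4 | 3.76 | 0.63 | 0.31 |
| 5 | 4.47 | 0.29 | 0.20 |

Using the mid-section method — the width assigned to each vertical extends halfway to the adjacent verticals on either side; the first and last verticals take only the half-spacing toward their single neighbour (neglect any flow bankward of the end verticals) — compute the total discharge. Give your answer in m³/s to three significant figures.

w_1 = (2.12 − 0.54)/2 = 0.79 m; q_1 = 0.16 × 0.27 × 0.79 = 0.03413 m³/s
w_2 = (2.39 − 0.54)/2 = 0.925 m; q_2 = 0.39 × 1.19 × 0.925 = 0.4293 m³/s
w_3 = (3.76 − 2.12)/2 = 0.82 m; q_3 = 0.31 × 0.89 × 0.82 = 0.2262 m³/s
w_4 = (4.47 − 2.39)/2 = 1.04 m; q_4 = 0.31 × 0.63 × 1.04 = 0.2031 m³/s
w_5 = (4.47 − 3.76)/2 = 0.355 m; q_5 = 0.20 × 0.29 × 0.355 = 0.02059 m³/s
Q = Σ qᵢ = 0.9134 m³/s

0.913 m³/s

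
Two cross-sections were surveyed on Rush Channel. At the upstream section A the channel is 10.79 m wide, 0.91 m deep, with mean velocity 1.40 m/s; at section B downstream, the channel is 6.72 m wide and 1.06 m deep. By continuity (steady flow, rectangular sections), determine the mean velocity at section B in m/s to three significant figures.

Q = A₁V₁ = (10.79×0.91) × 1.40 = 13.75 m³/s
A₂ = 6.72 × 1.06 = 7.123 m²
V₂ = Q/A₂ = 13.75/7.123 = 1.930 m/s

1.93 m/s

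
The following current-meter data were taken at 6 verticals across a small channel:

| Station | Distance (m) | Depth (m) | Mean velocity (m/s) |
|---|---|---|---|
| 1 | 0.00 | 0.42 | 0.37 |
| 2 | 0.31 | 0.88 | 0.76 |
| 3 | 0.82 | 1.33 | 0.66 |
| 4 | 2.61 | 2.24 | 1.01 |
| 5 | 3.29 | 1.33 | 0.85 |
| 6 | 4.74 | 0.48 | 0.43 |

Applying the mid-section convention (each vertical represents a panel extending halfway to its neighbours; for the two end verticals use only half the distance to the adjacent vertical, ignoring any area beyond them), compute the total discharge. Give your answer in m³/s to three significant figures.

w_1 = (0.31 − 0.00)/2 = 0.155 m; q_1 = 0.37 × 0.42 × 0.155 = 0.02409 m³/s
w_2 = (0.82 − 0.00)/2 = 0.41 m; q_2 = 0.76 × 0.88 × 0.41 = 0.2742 m³/s
w_3 = (2.61 − 0.31)/2 = 1.15 m; q_3 = 0.66 × 1.33 × 1.15 = 1.009 m³/s
w_4 = (3.29 − 0.82)/2 = 1.235 m; q_4 = 1.01 × 2.24 × 1.235 = 2.794 m³/s
w_5 = (4.74 − 2.61)/2 = 1.065 m; q_5 = 0.85 × 1.33 × 1.065 = 1.204 m³/s
w_6 = (4.74 − 3.29)/2 = 0.725 m; q_6 = 0.43 × 0.48 × 0.725 = 0.1496 m³/s
Q = Σ qᵢ = 5.455 m³/s

5.46 m³/s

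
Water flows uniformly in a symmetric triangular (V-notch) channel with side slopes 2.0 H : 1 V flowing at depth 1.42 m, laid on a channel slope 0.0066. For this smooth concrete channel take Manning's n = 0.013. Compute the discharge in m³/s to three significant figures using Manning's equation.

A = z·y² = 2.0×1.42² = 4.033 m²
P = 2y√(1+z²) = 2×1.42×√(1+2.0²) = 6.350 m
R = A/P = 4.033/6.350 = 0.6350 m
Q = (1/n)·A·R^(2/3)·S^(1/2) = (1/0.013) × 4.033 × 0.6350^(2/3) × 0.0066^(1/2) = 18.62 m³/s

18.6 m³/s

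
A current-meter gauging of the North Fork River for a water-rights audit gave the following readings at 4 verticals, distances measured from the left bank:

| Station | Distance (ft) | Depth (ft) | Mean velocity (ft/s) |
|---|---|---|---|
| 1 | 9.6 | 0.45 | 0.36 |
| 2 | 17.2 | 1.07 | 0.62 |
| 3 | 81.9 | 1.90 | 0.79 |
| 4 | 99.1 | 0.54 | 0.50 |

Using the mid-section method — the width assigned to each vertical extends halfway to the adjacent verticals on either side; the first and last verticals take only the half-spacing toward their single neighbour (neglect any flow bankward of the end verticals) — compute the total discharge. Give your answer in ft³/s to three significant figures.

w_1 = (17.2 − 9.6)/2 = 3.8 ft; q_1 = 0.36 × 0.45 × 3.8 = 0.6156 ft³/s
w_2 = (81.9 − 9.6)/2 = 36.15 ft; q_2 = 0.62 × 1.07 × 36.15 = 23.98 ft³/s
w_3 = (99.1 − 17.2)/2 = 40.95 ft; q_3 = 0.79 × 1.90 × 40.95 = 61.47 ft³/s
w_4 = (99.1 − 81.9)/2 = 8.6 ft; q_4 = 0.50 × 0.54 × 8.6 = 2.322 ft³/s
Q = Σ qᵢ = 88.39 ft³/s

88.4 ft³/s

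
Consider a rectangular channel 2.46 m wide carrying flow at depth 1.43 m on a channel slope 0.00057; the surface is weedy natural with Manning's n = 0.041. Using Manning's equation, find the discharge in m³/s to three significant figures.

A = b·y = 2.46 × 1.43 = 3.518 m²
P = b + 2y = 2.46 + 2×1.43 = 5.320 m
R = A/P = 3.518/5.320 = 0.6612 m
Q = (1/n)·A·R^(2/3)·S^(1/2) = (1/0.041) × 3.518 × 0.6612^(2/3) × 0.00057^(1/2) = 1.555 m³/s

1.55 m³/s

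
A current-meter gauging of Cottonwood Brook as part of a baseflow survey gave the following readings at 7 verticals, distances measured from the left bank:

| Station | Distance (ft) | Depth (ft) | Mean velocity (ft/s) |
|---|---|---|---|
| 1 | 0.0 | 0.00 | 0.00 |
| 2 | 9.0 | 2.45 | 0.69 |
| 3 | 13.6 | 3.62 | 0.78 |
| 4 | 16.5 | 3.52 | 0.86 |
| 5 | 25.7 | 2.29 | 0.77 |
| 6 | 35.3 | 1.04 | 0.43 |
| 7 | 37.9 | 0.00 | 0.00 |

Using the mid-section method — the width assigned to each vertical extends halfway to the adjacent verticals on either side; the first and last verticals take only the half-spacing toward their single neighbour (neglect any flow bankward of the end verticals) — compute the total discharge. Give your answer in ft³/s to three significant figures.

59.7 ft³/s

w_2 = (13.6 − 0.0)/2 = 6.8 ft; q_2 = 0.69 × 2.45 × 6.8 = 11.50 ft³/s
w_3 = (16.5 − 9.0)/2 = 3.75 ft; q_3 = 0.78 × 3.62 × 3.75 = 10.59 ft³/s
w_4 = (25.7 − 13.6)/2 = 6.05 ft; q_4 = 0.86 × 3.52 × 6.05 = 18.31 ft³/s
w_5 = (35.3 − 16.5)/2 = 9.4 ft; q_5 = 0.77 × 2.29 × 9.4 = 16.58 ft³/s
w_6 = (37.9 − 25.7)/2 = 6.1 ft; q_6 = 0.43 × 1.04 × 6.1 = 2.728 ft³/s
Stations 1, 7 contribute zero (depth or velocity is 0).
Q = Σ qᵢ = 59.70 ft³/s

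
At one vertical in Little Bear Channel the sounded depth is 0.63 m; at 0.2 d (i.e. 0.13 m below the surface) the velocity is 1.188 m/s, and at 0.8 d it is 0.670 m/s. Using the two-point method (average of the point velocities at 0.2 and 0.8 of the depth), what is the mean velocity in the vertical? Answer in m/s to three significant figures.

v̄ = (1.188 + 0.670) / 2 = 0.9290 m/s

0.929 m/s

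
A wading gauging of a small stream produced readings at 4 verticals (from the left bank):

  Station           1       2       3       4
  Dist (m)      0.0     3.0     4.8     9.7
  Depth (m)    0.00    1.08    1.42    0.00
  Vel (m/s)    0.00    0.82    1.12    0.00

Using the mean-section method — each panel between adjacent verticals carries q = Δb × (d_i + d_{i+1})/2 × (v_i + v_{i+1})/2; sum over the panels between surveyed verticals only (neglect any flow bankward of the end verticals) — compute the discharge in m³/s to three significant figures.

Panel 1-2: Δb = 3 m, d̄ = (0.00+1.08)/2 = 0.54, v̄ = (0.00+0.82)/2 = 0.41 → q = 3×0.54×0.41 = 0.6642 m³/s
Panel 2-3: Δb = 1.8 m, d̄ = (1.08+1.42)/2 = 1.25, v̄ = (0.82+1.12)/2 = 0.97 → q = 1.8×1.25×0.97 = 2.183 m³/s
Panel 3-4: Δb = 4.9 m, d̄ = (1.42+0.00)/2 = 0.71, v̄ = (1.12+0.00)/2 = 0.56 → q = 4.9×0.71×0.56 = 1.948 m³/s
Q = Σ q = 4.795 m³/s

4.79 m³/s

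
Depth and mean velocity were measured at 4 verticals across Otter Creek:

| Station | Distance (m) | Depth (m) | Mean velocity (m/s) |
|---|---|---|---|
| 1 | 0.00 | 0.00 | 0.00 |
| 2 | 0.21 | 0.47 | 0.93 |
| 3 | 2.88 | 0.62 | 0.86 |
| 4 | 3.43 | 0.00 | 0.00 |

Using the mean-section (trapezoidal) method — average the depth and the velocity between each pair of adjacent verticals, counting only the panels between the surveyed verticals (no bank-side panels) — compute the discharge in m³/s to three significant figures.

Panel 1-2: Δb = 0.21 m, d̄ = (0.00+0.47)/2 = 0.235, v̄ = (0.00+0.93)/2 = 0.465 → q = 0.21×0.235×0.465 = 0.02295 m³/s
Panel 2-3: Δb = 2.67 m, d̄ = (0.47+0.62)/2 = 0.545, v̄ = (0.93+0.86)/2 = 0.895 → q = 2.67×0.545×0.895 = 1.302 m³/s
Panel 3-4: Δb = 0.55 m, d̄ = (0.62+0.00)/2 = 0.31, v̄ = (0.86+0.00)/2 = 0.43 → q = 0.55×0.31×0.43 = 0.07332 m³/s
Q = Σ q = 1.399 m³/s

1.40 m³/s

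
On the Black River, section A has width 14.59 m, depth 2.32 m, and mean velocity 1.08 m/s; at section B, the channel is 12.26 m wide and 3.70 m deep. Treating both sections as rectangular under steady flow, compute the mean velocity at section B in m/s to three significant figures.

Q = A₁V₁ = (14.59×2.32) × 1.08 = 36.56 m³/s
A₂ = 12.26 × 3.70 = 45.36 m²
V₂ = Q/A₂ = 36.56/45.36 = 0.8059 m/s

0.806 m/s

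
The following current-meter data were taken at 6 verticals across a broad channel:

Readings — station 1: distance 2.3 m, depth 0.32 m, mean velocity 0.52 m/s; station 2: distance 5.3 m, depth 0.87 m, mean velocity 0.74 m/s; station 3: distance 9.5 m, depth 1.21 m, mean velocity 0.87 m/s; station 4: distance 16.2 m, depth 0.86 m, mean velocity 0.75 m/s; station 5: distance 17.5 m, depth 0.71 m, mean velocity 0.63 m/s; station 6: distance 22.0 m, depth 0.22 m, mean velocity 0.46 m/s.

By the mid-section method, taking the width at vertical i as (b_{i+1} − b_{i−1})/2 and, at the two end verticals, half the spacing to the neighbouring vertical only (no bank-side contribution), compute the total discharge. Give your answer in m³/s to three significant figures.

w_1 = (5.3 − 2.3)/2 = 1.5 m; q_1 = 0.52 × 0.32 × 1.5 = 0.2496 m³/s
w_2 = (9.5 − 2.3)/2 = 3.6 m; q_2 = 0.74 × 0.87 × 3.6 = 2.318 m³/s
w_3 = (16.2 − 5.3)/2 = 5.45 m; q_3 = 0.87 × 1.21 × 5.45 = 5.737 m³/s
w_4 = (17.5 − 9.5)/2 = 4 m; q_4 = 0.75 × 0.86 × 4 = 2.580 m³/s
w_5 = (22.0 − 16.2)/2 = 2.9 m; q_5 = 0.63 × 0.71 × 2.9 = 1.297 m³/s
w_6 = (22.0 − 17.5)/2 = 2.25 m; q_6 = 0.46 × 0.22 × 2.25 = 0.2277 m³/s
Q = Σ qᵢ = 12.41 m³/s

12.4 m³/s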